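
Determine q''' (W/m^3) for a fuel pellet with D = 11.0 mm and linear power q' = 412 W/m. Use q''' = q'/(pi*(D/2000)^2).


r = D / 2 / 1000 = 11.0 / 2 / 1000 = 0.0055 m
q''' = q' / (pi * r^2)
q''' = 412 / (pi * 0.0055^2)
q''' = 4.3353e+06 W/m^3

4.3353e+06


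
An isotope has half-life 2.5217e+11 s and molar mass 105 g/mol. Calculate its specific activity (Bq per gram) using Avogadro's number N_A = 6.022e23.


lambda = ln(2) / t_half = ln(2) / 2.5217e+11 = 2.748730e-12 /s
SA = lambda * N_A / M
SA = 2.748730e-12 * 6.022e23 / 105
SA = 1.5765e+10 Bq/g

1.5765e+10


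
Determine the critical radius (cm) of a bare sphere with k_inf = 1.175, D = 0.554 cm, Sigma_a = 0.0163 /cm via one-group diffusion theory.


L^2 = D / Sigma_a = 0.554 / 0.0163 = 33.98773 cm^2
B_m^2 = (k_inf - 1) / L^2 = (1.175 - 1) / 33.98773 = 0.005148917 /cm^2
For a bare sphere: B_g = pi/R, so R_c = pi / sqrt(B_m^2)
R_c = pi / sqrt(0.005148917) = 43.782 cm

43.782


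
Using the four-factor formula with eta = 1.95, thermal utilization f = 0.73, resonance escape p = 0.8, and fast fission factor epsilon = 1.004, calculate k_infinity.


k_inf = eta * f * p * epsilon
k_inf = 1.95 * 0.73 * 0.8 * 1.004
k_inf = 1.1434

1.1434


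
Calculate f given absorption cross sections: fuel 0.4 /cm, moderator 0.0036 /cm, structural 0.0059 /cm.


f = Sigma_a_fuel / (Sigma_a_fuel + Sigma_a_mod + Sigma_a_other)
f = 0.4 / (0.4 + 0.0036 + 0.0059)
f = 0.97680

0.97680


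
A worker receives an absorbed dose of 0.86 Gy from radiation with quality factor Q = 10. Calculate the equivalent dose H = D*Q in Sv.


H = D * Q
H = 0.86 * 10
H = 8.6000 Sv

8.6000


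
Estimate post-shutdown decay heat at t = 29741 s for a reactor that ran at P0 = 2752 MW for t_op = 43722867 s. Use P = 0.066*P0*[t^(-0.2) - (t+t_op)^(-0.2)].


P/P0 = 0.066 * [t^(-0.2) - (t + t_op)^(-0.2)]
P/P0 = 0.066 * [29741^(-0.2) - (29741 + 43722867)^(-0.2)]
P/P0 = 0.066 * [0.1274468 - 0.02963461] = 0.006455605
P = 2752 * 0.006455605 = 17.766 MW

17.766


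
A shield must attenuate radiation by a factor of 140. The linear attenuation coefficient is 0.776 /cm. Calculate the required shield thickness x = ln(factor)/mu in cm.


x = ln(factor) / mu
x = ln(140) / 0.776
x = 6.3681 cm

6.3681


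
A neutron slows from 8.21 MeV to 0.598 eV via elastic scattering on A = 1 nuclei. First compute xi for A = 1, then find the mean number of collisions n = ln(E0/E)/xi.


xi = 1 + (A-1)^2/(2A)*ln((A-1)/(A+1)) = 1 (for A = 1)
n = ln(E0/E) / xi
n = ln(8.21e6 / 0.598) / 1
n = ln(1.372910e+07) / 1 = 16.435

16.435


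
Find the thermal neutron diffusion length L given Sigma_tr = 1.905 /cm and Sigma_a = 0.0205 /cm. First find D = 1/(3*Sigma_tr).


D = 1 / (3 * Sigma_tr) = 1 / (3 * 1.905) = 0.1749781 cm
L = sqrt(D / Sigma_a)
L = sqrt(0.1749781 / 0.0205)
L = 2.9216 cm

2.9216


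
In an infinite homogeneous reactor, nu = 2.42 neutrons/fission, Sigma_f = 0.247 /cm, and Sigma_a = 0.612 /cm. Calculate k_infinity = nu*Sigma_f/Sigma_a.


k_inf = nu * Sigma_f / Sigma_a
k_inf = 2.42 * 0.247 / 0.612
k_inf = 0.97670

0.97670


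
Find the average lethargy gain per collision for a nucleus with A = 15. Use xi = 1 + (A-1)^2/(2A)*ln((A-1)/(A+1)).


xi = 1 + (A-1)^2/(2A) * ln((A-1)/(A+1))
xi = 1 + (15-1)^2/(2*15) * ln((15-1)/(15 +1))
xi = 0.12759

0.12759


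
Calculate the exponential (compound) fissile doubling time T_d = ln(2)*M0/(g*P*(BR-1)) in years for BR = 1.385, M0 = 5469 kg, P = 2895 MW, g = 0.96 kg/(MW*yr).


Breeding gain G = BR - 1 = 1.385 - 1 = 0.385
Fissile production rate = g * P * G = 0.96 * 2895 * 0.385 = 1069.992 kg/yr
T_d = ln(2) * M0 / (g * P * G)
T_d = ln(2) * 5469 / 1069.992 = 3.5429 yr

3.5429


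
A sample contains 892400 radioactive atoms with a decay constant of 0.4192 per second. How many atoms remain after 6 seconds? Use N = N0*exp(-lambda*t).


N = N0 * exp(-lambda * t)
N = 892400 * exp(-0.4192 * 6)
N = 72148

72148


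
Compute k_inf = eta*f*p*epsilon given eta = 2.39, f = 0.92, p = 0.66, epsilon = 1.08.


k_inf = eta * f * p * epsilon
k_inf = 2.39 * 0.92 * 0.66 * 1.08
k_inf = 1.5673

1.5673


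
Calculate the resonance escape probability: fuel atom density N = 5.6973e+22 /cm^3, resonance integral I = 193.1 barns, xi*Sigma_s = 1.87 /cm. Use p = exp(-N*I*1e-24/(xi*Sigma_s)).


p = exp(-N * I * 1e-24 / (xi*Sigma_s))
p = exp(-5.6973e+22 * 193.1 * 1e-24 / 1.87)
p = 0.0027860

0.0027860


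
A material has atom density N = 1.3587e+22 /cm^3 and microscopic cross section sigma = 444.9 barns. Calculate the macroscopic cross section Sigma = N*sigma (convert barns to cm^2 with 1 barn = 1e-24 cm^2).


Sigma = N * sigma_barns * 1e-24
Sigma = 1.3587e+22 * 444.9 * 1e-24
Sigma = 6.0449 /cm

6.0449


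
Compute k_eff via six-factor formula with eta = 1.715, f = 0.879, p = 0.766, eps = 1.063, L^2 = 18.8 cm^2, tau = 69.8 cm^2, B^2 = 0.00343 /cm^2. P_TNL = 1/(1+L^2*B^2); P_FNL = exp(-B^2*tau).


k_inf = eta*f*p*eps = 1.715*0.879*0.766*1.063 = 1.227482
P_TNL = 1/(1 + L^2*B^2) = 1/(1 + 18.8*0.00343) = 0.9394223
P_FNL = exp(-B^2*tau) = exp(-0.00343*69.8) = 0.7870890
k_eff = k_inf * P_TNL * P_FNL = 1.227482 * 0.9394223 * 0.7870890
k_eff = 0.90761

0.90761


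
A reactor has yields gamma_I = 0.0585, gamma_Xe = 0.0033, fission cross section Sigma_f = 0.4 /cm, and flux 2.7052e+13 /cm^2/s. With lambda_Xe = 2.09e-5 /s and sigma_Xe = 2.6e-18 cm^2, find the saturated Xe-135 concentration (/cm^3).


Xe_eq = (gamma_I + gamma_Xe) * Sigma_f * phi / (lambda_Xe + sigma_Xe * phi)
Numerator = (0.0585 + 0.0033) * 0.4 * 2.7052e+13 = 6.687254e+11
Denominator = 2.09e-5 + 2.6e-18 * 2.7052e+13 = 9.123520e-05
Xe_eq = 6.687254e+11 / 9.123520e-05 = 7.3297e+15 /cm^3

7.3297e+15


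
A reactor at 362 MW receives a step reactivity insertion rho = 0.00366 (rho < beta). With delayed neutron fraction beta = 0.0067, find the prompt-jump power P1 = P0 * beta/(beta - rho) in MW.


P1/P0 = beta / (beta - rho)
P1/P0 = 0.0067 / (0.0067 - 0.00366) = 2.203947
P1 = 362 * 2.203947 = 797.83 MW

797.83


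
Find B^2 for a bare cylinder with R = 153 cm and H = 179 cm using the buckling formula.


B^2 = (2.405/R)^2 + (pi/H)^2
B^2 = (2.405/153)^2 + (pi/179)^2
B^2 = 5.5512e-04 /cm^2

5.5512e-04


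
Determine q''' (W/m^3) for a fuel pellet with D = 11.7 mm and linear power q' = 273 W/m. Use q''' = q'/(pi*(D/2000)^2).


r = D / 2 / 1000 = 11.7 / 2 / 1000 = 0.00585 m
q''' = q' / (pi * r^2)
q''' = 273 / (pi * 0.00585^2)
q''' = 2.5392e+06 W/m^3

2.5392e+06


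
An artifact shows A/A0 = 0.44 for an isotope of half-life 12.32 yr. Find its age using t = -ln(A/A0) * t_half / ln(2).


lambda = ln(2) / t_half = ln(2) / 12.32 = 0.05626195 /yr
t = -ln(A/A0) / lambda
t = -ln(0.44) / 0.05626195
t = 14.592 yr

14.592


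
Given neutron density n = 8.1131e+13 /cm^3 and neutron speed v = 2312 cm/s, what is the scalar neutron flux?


phi = n * v
phi = 8.1131e+13 * 2312
phi = 1.8757e+17 /cm^2/s

1.8757e+17


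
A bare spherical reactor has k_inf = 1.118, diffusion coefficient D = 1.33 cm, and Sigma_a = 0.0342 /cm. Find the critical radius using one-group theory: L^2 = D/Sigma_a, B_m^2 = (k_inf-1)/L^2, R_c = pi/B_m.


L^2 = D / Sigma_a = 1.33 / 0.0342 = 38.88889 cm^2
B_m^2 = (k_inf - 1) / L^2 = (1.118 - 1) / 38.88889 = 0.003034286 /cm^2
For a bare sphere: B_g = pi/R, so R_c = pi / sqrt(B_m^2)
R_c = pi / sqrt(0.003034286) = 57.032 cm

57.032


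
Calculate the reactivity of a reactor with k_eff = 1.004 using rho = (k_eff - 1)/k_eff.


rho = (k_eff - 1) / k_eff
rho = (1.004 - 1) / 1.004
rho = 0.0039841

0.0039841


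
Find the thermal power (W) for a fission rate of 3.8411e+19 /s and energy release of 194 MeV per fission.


P = fission_rate * E_MeV * 1.602e-13
P = 3.8411e+19 * 194 * 1.602e-13
P = 1.1938e+09 W

1.1938e+09


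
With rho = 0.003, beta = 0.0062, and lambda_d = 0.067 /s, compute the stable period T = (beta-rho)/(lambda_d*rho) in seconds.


T = (beta - rho) / (lambda_d * rho)
T = (0.0062 - 0.003) / (0.067 * 0.003)
T = 15.920 s

15.920


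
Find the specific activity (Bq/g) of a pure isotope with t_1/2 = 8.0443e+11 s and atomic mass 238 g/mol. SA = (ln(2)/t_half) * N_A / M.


lambda = ln(2) / t_half = ln(2) / 8.0443e+11 = 8.616625e-13 /s
SA = lambda * N_A / M
SA = 8.616625e-13 * 6.022e23 / 238
SA = 2.1802e+09 Bq/g

2.1802e+09


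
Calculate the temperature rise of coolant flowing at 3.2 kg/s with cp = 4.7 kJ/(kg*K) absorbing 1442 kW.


dT = Q / (m_dot * cp)
dT = 1442 / (3.2 * 4.7)
dT = 95.878 C

95.878


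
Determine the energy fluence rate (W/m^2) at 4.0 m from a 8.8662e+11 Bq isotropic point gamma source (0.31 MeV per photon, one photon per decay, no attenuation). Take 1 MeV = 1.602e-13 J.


psi = A * E * 1.602e-13 / (4*pi*r^2)
psi = 8.8662e+11 * 0.31 * 1.602e-13 / (4*pi*4.0^2)
psi = 2.1899e-04 W/m^2

2.1899e-04


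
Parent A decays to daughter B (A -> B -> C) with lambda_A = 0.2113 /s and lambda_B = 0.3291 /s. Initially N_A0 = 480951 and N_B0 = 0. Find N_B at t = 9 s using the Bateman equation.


N_B(t) = lambda_A * N_A0 / (lambda_B - lambda_A) * [exp(-lambda_A*t) - exp(-lambda_B*t)]
exp(-0.2113*9) = 0.1493146; exp(-0.3291*9) = 0.05172055
N_B = 0.2113 * 480951 / (0.3291 - 0.2113) * (0.1493146 - 0.05172055)
N_B = 84193

84193


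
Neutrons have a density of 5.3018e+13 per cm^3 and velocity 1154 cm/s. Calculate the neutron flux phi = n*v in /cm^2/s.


phi = n * v
phi = 5.3018e+13 * 1154
phi = 6.1183e+16 /cm^2/s

6.1183e+16


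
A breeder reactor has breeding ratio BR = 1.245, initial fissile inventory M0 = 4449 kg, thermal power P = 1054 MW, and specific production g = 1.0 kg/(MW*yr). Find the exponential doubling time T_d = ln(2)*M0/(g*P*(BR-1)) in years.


Breeding gain G = BR - 1 = 1.245 - 1 = 0.245
Fissile production rate = g * P * G = 1.0 * 1054 * 0.245 = 258.23 kg/yr
T_d = ln(2) * M0 / (g * P * G)
T_d = ln(2) * 4449 / 258.23 = 11.942 yr

11.942


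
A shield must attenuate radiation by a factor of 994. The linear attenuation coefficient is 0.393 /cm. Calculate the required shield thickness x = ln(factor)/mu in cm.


x = ln(factor) / mu
x = ln(994) / 0.393
x = 17.562 cm

17.562


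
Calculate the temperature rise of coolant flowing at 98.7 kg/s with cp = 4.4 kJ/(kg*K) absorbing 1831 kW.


dT = Q / (m_dot * cp)
dT = 1831 / (98.7 * 4.4)
dT = 4.2162 C

4.2162


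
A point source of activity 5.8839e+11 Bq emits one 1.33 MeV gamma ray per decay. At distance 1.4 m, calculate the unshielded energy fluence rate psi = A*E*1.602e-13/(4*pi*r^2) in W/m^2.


psi = A * E * 1.602e-13 / (4*pi*r^2)
psi = 5.8839e+11 * 1.33 * 1.602e-13 / (4*pi*1.4^2)
psi = 0.0050899 W/m^2

0.0050899


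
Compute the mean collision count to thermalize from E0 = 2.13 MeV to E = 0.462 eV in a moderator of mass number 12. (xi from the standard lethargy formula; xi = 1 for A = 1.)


xi = 1 + (A-1)^2/(2A)*ln((A-1)/(A+1)) = 0.1577690 (for A = 12)
n = ln(E0/E) / xi
n = ln(2.13e6 / 0.462) / 0.1577690
n = ln(4.610390e+06) / 0.1577690 = 97.255

97.255


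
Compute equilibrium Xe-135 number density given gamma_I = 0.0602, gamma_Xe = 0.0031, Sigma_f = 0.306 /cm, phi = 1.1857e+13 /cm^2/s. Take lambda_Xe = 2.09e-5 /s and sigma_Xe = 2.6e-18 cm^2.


Xe_eq = (gamma_I + gamma_Xe) * Sigma_f * phi / (lambda_Xe + sigma_Xe * phi)
Numerator = (0.0602 + 0.0031) * 0.306 * 1.1857e+13 = 2.296677e+11
Denominator = 2.09e-5 + 2.6e-18 * 1.1857e+13 = 5.172820e-05
Xe_eq = 2.296677e+11 / 5.172820e-05 = 4.4399e+15 /cm^3

4.4399e+15


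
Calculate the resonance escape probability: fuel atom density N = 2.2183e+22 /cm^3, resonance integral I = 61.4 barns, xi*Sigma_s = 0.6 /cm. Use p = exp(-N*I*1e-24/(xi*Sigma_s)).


p = exp(-N * I * 1e-24 / (xi*Sigma_s))
p = exp(-2.2183e+22 * 61.4 * 1e-24 / 0.6)
p = 0.10331

0.10331


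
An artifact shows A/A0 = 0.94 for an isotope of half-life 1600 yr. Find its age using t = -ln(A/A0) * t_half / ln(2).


lambda = ln(2) / t_half = ln(2) / 1600 = 4.332170e-04 /yr
t = -ln(A/A0) / lambda
t = -ln(0.94) / 4.332170e-04
t = 142.83 yr

142.83


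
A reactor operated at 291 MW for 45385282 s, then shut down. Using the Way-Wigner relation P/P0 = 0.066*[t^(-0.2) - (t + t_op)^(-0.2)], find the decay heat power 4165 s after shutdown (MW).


P/P0 = 0.066 * [t^(-0.2) - (t + t_op)^(-0.2)]
P/P0 = 0.066 * [4165^(-0.2) - (4165 + 45385282)^(-0.2)]
P/P0 = 0.066 * [0.1888326 - 0.02941772] = 0.01052138
P = 291 * 0.01052138 = 3.0617 MW

3.0617


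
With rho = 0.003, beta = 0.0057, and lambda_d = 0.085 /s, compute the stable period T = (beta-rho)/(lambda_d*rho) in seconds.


T = (beta - rho) / (lambda_d * rho)
T = (0.0057 - 0.003) / (0.085 * 0.003)
T = 10.588 s

10.588


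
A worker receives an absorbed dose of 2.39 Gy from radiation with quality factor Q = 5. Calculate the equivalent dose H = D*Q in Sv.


H = D * Q
H = 2.39 * 5
H = 11.950 Sv

11.950


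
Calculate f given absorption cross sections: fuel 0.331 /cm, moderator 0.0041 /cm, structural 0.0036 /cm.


f = Sigma_a_fuel / (Sigma_a_fuel + Sigma_a_mod + Sigma_a_other)
f = 0.331 / (0.331 + 0.0041 + 0.0036)
f = 0.97727

0.97727


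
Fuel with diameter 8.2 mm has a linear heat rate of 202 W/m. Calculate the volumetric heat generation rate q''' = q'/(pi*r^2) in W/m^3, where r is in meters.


r = D / 2 / 1000 = 8.2 / 2 / 1000 = 0.0041 m
q''' = q' / (pi * r^2)
q''' = 202 / (pi * 0.0041^2)
q''' = 3.8250e+06 W/m^3

3.8250e+06


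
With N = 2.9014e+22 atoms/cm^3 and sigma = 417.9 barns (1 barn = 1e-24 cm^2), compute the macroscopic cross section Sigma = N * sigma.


Sigma = N * sigma_barns * 1e-24
Sigma = 2.9014e+22 * 417.9 * 1e-24
Sigma = 12.125 /cm

12.125


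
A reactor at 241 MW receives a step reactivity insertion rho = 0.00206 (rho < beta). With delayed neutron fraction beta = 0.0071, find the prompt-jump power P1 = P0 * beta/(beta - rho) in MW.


P1/P0 = beta / (beta - rho)
P1/P0 = 0.0071 / (0.0071 - 0.00206) = 1.408730
P1 = 241 * 1.408730 = 339.50 MW

339.50


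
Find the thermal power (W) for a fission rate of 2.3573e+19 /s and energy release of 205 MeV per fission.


P = fission_rate * E_MeV * 1.602e-13
P = 2.3573e+19 * 205 * 1.602e-13
P = 7.7416e+08 W

7.7416e+08


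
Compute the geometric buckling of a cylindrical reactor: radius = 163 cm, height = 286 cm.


B^2 = (2.405/R)^2 + (pi/H)^2
B^2 = (2.405/163)^2 + (pi/286)^2
B^2 = 3.3836e-04 /cm^2

3.3836e-04


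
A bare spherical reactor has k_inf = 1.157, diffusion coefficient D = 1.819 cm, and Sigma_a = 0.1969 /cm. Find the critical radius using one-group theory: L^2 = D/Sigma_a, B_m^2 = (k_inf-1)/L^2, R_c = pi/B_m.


L^2 = D / Sigma_a = 1.819 / 0.1969 = 9.238192 cm^2
B_m^2 = (k_inf - 1) / L^2 = (1.157 - 1) / 9.238192 = 0.01699467 /cm^2
For a bare sphere: B_g = pi/R, so R_c = pi / sqrt(B_m^2)
R_c = pi / sqrt(0.01699467) = 24.099 cm

24.099


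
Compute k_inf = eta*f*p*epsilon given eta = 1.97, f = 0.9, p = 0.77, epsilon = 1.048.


k_inf = eta * f * p * epsilon
k_inf = 1.97 * 0.9 * 0.77 * 1.048
k_inf = 1.4307

1.4307


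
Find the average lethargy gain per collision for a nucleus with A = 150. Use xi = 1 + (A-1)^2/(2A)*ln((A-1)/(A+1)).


xi = 1 + (A-1)^2/(2A) * ln((A-1)/(A+1))
xi = 1 + (150-1)^2/(2*150) * ln((150-1)/(150 +1))
xi = 0.013274

0.013274


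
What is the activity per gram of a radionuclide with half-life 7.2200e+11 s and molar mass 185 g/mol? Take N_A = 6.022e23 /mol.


lambda = ln(2) / t_half = ln(2) / 7.2200e+11 = 9.600376e-13 /s
SA = lambda * N_A / M
SA = 9.600376e-13 * 6.022e23 / 185
SA = 3.1251e+09 Bq/g

3.1251e+09


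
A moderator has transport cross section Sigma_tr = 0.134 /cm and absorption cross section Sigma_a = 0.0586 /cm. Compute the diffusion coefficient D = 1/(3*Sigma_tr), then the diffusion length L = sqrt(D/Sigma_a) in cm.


D = 1 / (3 * Sigma_tr) = 1 / (3 * 0.134) = 2.487562 cm
L = sqrt(D / Sigma_a)
L = sqrt(2.487562 / 0.0586)
L = 6.5154 cm

6.5154


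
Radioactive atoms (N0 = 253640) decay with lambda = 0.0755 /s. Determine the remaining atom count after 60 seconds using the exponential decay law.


N = N0 * exp(-lambda * t)
N = 253640 * exp(-0.0755 * 60)
N = 2734.4

2734.4


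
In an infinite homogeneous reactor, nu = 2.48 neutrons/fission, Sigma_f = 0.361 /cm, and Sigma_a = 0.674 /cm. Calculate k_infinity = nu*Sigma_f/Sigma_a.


k_inf = nu * Sigma_f / Sigma_a
k_inf = 2.48 * 0.361 / 0.674
k_inf = 1.3283

1.3283


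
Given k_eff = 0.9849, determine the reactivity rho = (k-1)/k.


rho = (k_eff - 1) / k_eff
rho = (0.9849 - 1) / 0.9849
rho = -0.015332

-0.015332


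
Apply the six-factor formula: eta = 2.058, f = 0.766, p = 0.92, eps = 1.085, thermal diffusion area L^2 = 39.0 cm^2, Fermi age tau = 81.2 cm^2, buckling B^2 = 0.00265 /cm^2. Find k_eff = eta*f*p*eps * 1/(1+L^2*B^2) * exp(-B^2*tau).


k_inf = eta*f*p*eps = 2.058*0.766*0.92*1.085 = 1.573590
P_TNL = 1/(1 + L^2*B^2) = 1/(1 + 39.0*0.00265) = 0.9063307
P_FNL = exp(-B^2*tau) = exp(-0.00265*81.2) = 0.8063963
k_eff = k_inf * P_TNL * P_FNL = 1.573590 * 0.9063307 * 0.8063963
k_eff = 1.1501

1.1501


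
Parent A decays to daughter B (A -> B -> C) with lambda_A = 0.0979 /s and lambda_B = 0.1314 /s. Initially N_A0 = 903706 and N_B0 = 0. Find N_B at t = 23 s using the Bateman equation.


N_B(t) = lambda_A * N_A0 / (lambda_B - lambda_A) * [exp(-lambda_A*t) - exp(-lambda_B*t)]
exp(-0.0979*23) = 0.1052202; exp(-0.1314*23) = 0.04869397
N_B = 0.0979 * 903706 / (0.1314 - 0.0979) * (0.1052202 - 0.04869397)
N_B = 149285

149285


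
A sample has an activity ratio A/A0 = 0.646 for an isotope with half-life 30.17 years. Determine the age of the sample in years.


lambda = ln(2) / t_half = ln(2) / 30.17 = 0.02297472 /yr
t = -ln(A/A0) / lambda
t = -ln(0.646) / 0.02297472
t = 19.019 yr

19.019


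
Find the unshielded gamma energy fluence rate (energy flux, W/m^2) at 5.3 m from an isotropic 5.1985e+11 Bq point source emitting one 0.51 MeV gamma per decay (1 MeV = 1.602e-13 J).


psi = A * E * 1.602e-13 / (4*pi*r^2)
psi = 5.1985e+11 * 0.51 * 1.602e-13 / (4*pi*5.3^2)
psi = 1.2032e-04 W/m^2

1.2032e-04


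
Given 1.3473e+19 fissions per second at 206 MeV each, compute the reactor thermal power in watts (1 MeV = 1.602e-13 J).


P = fission_rate * E_MeV * 1.602e-13
P = 1.3473e+19 * 206 * 1.602e-13
P = 4.4463e+08 W

4.4463e+08


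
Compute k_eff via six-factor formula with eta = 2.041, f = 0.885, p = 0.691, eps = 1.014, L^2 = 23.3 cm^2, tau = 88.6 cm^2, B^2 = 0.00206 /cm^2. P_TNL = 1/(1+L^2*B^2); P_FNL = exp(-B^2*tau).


k_inf = eta*f*p*eps = 2.041*0.885*0.691*1.014 = 1.265617
P_TNL = 1/(1 + L^2*B^2) = 1/(1 + 23.3*0.00206) = 0.9542003
P_FNL = exp(-B^2*tau) = exp(-0.00206*88.6) = 0.8331713
k_eff = k_inf * P_TNL * P_FNL = 1.265617 * 0.9542003 * 0.8331713
k_eff = 1.0062

1.0062


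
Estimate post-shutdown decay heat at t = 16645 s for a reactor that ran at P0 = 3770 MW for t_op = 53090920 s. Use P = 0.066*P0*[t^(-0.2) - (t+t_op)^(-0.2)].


P/P0 = 0.066 * [t^(-0.2) - (t + t_op)^(-0.2)]
P/P0 = 0.066 * [16645^(-0.2) - (16645 + 53090920)^(-0.2)]
P/P0 = 0.066 * [0.1431341 - 0.02850813] = 0.007565314
P = 3770 * 0.007565314 = 28.521 MW

28.521


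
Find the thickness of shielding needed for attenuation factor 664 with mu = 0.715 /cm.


x = ln(factor) / mu
x = ln(664) / 0.715
x = 9.0885 cm

9.0885


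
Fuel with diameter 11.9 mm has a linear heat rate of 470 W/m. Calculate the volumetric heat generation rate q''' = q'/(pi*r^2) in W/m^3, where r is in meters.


r = D / 2 / 1000 = 11.9 / 2 / 1000 = 0.00595 m
q''' = q' / (pi * r^2)
q''' = 470 / (pi * 0.00595^2)
q''' = 4.2258e+06 W/m^3

4.2258e+06


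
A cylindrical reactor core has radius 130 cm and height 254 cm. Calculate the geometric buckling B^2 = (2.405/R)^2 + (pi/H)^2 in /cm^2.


B^2 = (2.405/R)^2 + (pi/H)^2
B^2 = (2.405/130)^2 + (pi/254)^2
B^2 = 4.9523e-04 /cm^2

4.9523e-04


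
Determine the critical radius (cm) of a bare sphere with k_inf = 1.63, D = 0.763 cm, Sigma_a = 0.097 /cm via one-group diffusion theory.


L^2 = D / Sigma_a = 0.763 / 0.097 = 7.865979 cm^2
B_m^2 = (k_inf - 1) / L^2 = (1.63 - 1) / 7.865979 = 0.08009175 /cm^2
For a bare sphere: B_g = pi/R, so R_c = pi / sqrt(B_m^2)
R_c = pi / sqrt(0.08009175) = 11.101 cm

11.101


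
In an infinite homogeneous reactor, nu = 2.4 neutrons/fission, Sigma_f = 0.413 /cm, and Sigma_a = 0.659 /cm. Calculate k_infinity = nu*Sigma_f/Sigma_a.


k_inf = nu * Sigma_f / Sigma_a
k_inf = 2.4 * 0.413 / 0.659
k_inf = 1.5041

1.5041


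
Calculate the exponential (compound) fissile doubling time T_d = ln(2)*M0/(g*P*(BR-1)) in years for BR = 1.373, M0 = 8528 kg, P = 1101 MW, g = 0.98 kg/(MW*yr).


Breeding gain G = BR - 1 = 1.373 - 1 = 0.373
Fissile production rate = g * P * G = 0.98 * 1101 * 0.373 = 402.45954 kg/yr
T_d = ln(2) * M0 / (g * P * G)
T_d = ln(2) * 8528 / 402.45954 = 14.688 yr

14.688


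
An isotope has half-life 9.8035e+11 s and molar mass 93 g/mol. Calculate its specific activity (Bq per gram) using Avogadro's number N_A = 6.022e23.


lambda = ln(2) / t_half = ln(2) / 9.8035e+11 = 7.070405e-13 /s
SA = lambda * N_A / M
SA = 7.070405e-13 * 6.022e23 / 93
SA = 4.5783e+09 Bq/g

4.5783e+09


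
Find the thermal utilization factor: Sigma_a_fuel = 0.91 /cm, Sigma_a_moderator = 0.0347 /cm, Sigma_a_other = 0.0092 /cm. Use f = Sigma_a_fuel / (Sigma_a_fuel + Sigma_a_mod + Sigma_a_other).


f = Sigma_a_fuel / (Sigma_a_fuel + Sigma_a_mod + Sigma_a_other)
f = 0.91 / (0.91 + 0.0347 + 0.0092)
f = 0.95398

0.95398


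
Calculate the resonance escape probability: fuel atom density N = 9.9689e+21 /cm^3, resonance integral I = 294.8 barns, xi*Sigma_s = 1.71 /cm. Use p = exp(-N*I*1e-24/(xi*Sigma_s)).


p = exp(-N * I * 1e-24 / (xi*Sigma_s))
p = exp(-9.9689e+21 * 294.8 * 1e-24 / 1.71)
p = 0.17931

0.17931


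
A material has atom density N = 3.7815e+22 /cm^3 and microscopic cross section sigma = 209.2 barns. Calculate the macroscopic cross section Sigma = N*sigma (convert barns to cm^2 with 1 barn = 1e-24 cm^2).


Sigma = N * sigma_barns * 1e-24
Sigma = 3.7815e+22 * 209.2 * 1e-24
Sigma = 7.9109 /cm

7.9109


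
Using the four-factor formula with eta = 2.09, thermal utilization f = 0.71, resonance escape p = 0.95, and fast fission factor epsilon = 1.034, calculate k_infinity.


k_inf = eta * f * p * epsilon
k_inf = 2.09 * 0.71 * 0.95 * 1.034
k_inf = 1.4576

1.4576


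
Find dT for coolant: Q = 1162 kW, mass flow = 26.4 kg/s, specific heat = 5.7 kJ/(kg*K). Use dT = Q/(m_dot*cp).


dT = Q / (m_dot * cp)
dT = 1162 / (26.4 * 5.7)
dT = 7.7220 C

7.7220


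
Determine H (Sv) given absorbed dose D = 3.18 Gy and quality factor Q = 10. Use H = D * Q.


H = D * Q
H = 3.18 * 10
H = 31.800 Sv

31.800


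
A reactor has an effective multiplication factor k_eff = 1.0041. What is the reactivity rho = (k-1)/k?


rho = (k_eff - 1) / k_eff
rho = (1.0041 - 1) / 1.0041
rho = 0.0040833

0.0040833


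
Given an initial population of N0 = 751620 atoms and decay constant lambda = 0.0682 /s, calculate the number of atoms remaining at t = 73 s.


N = N0 * exp(-lambda * t)
N = 751620 * exp(-0.0682 * 73)
N = 5173.9

5173.9


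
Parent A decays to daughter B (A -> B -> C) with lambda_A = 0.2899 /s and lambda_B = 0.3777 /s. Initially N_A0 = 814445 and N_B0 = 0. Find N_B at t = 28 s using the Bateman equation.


N_B(t) = lambda_A * N_A0 / (lambda_B - lambda_A) * [exp(-lambda_A*t) - exp(-lambda_B*t)]
exp(-0.2899*28) = 2.983629e-04; exp(-0.3777*28) = 2.553144e-05
N_B = 0.2899 * 814445 / (0.3777 - 0.2899) * (2.983629e-04 - 2.553144e-05)
N_B = 733.69

733.69


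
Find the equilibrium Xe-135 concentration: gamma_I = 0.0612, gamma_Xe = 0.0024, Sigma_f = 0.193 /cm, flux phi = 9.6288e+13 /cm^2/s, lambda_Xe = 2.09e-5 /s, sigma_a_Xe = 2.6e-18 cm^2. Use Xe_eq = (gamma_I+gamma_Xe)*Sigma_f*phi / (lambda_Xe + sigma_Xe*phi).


Xe_eq = (gamma_I + gamma_Xe) * Sigma_f * phi / (lambda_Xe + sigma_Xe * phi)
Numerator = (0.0612 + 0.0024) * 0.193 * 9.6288e+13 = 1.181916e+12
Denominator = 2.09e-5 + 2.6e-18 * 9.6288e+13 = 2.712488e-04
Xe_eq = 1.181916e+12 / 2.712488e-04 = 4.3573e+15 /cm^3

4.3573e+15


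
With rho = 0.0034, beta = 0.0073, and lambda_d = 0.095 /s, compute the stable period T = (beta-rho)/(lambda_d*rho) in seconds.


T = (beta - rho) / (lambda_d * rho)
T = (0.0073 - 0.0034) / (0.095 * 0.0034)
T = 12.074 s

12.074


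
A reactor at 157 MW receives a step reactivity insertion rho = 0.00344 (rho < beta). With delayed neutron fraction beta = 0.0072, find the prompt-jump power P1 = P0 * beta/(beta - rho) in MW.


P1/P0 = beta / (beta - rho)
P1/P0 = 0.0072 / (0.0072 - 0.00344) = 1.914894
P1 = 157 * 1.914894 = 300.64 MW

300.64


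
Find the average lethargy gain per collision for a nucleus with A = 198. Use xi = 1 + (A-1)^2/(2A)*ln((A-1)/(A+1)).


xi = 1 + (A-1)^2/(2A) * ln((A-1)/(A+1))
xi = 1 + (198-1)^2/(2*198) * ln((198-1)/(198 +1))
xi = 0.010067

0.010067


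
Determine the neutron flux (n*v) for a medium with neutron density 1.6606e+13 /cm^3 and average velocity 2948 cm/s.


phi = n * v
phi = 1.6606e+13 * 2948
phi = 4.8954e+16 /cm^2/s

4.8954e+16


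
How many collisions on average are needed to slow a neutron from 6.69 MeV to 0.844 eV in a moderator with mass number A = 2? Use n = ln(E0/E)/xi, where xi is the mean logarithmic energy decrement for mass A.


xi = 1 + (A-1)^2/(2A)*ln((A-1)/(A+1)) = 0.7253469 (for A = 2)
n = ln(E0/E) / xi
n = ln(6.69e6 / 0.844) / 0.7253469
n = ln(7.926540e+06) / 0.7253469 = 21.901

21.901


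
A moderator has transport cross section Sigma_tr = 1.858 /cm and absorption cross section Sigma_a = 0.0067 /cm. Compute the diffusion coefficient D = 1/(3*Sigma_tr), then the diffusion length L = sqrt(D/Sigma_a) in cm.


D = 1 / (3 * Sigma_tr) = 1 / (3 * 1.858) = 0.1794044 cm
L = sqrt(D / Sigma_a)
L = sqrt(0.1794044 / 0.0067)
L = 5.1746 cm

5.1746


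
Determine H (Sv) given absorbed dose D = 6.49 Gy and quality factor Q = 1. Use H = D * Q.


H = D * Q
H = 6.49 * 1
H = 6.4900 Sv

6.4900


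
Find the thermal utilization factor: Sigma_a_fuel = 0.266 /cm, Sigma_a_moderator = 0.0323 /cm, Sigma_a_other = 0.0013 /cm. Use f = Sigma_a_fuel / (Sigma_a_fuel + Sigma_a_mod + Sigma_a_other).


f = Sigma_a_fuel / (Sigma_a_fuel + Sigma_a_mod + Sigma_a_other)
f = 0.266 / (0.266 + 0.0323 + 0.0013)
f = 0.88785

0.88785


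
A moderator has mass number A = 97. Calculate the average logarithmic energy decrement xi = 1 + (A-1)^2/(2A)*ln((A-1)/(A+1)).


xi = 1 + (A-1)^2/(2A) * ln((A-1)/(A+1))
xi = 1 + (97-1)^2/(2*97) * ln((97-1)/(97 +1))
xi = 0.020478

0.020478


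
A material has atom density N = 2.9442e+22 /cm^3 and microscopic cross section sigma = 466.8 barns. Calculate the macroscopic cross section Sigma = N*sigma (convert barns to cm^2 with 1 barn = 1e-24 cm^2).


Sigma = N * sigma_barns * 1e-24
Sigma = 2.9442e+22 * 466.8 * 1e-24
Sigma = 13.744 /cm

13.744


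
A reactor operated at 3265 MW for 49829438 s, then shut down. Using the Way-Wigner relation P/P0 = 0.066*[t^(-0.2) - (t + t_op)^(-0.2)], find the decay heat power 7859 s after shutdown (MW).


P/P0 = 0.066 * [t^(-0.2) - (t + t_op)^(-0.2)]
P/P0 = 0.066 * [7859^(-0.2) - (7859 + 49829438)^(-0.2)]
P/P0 = 0.066 * [0.1663131 - 0.02887281] = 0.009071059
P = 3265 * 0.009071059 = 29.617 MW

29.617


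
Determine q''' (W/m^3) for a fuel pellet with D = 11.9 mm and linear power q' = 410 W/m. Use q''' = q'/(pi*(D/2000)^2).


r = D / 2 / 1000 = 11.9 / 2 / 1000 = 0.00595 m
q''' = q' / (pi * r^2)
q''' = 410 / (pi * 0.00595^2)
q''' = 3.6864e+06 W/m^3

3.6864e+06


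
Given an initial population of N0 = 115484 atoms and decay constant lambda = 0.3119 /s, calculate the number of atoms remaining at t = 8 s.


N = N0 * exp(-lambda * t)
N = 115484 * exp(-0.3119 * 8)
N = 9525.1

9525.1


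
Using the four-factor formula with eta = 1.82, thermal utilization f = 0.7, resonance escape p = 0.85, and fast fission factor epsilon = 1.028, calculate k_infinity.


k_inf = eta * f * p * epsilon
k_inf = 1.82 * 0.7 * 0.85 * 1.028
k_inf = 1.1132

1.1132


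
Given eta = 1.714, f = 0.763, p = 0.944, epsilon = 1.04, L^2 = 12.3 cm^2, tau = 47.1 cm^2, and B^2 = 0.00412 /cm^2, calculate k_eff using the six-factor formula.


k_inf = eta*f*p*eps = 1.714*0.763*0.944*1.04 = 1.283928
P_TNL = 1/(1 + L^2*B^2) = 1/(1 + 12.3*0.00412) = 0.9517682
P_FNL = exp(-B^2*tau) = exp(-0.00412*47.1) = 0.8236151
k_eff = k_inf * P_TNL * P_FNL = 1.283928 * 0.9517682 * 0.8236151
k_eff = 1.0065

1.0065


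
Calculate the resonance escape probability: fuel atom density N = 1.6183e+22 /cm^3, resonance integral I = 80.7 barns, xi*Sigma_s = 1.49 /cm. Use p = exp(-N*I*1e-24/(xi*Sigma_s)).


p = exp(-N * I * 1e-24 / (xi*Sigma_s))
p = exp(-1.6183e+22 * 80.7 * 1e-24 / 1.49)
p = 0.41624

0.41624


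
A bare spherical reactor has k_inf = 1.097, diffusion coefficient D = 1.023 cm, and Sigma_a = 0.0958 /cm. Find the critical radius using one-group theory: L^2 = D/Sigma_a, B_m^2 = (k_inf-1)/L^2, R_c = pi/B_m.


L^2 = D / Sigma_a = 1.023 / 0.0958 = 10.67850 cm^2
B_m^2 = (k_inf - 1) / L^2 = (1.097 - 1) / 10.67850 = 0.009083673 /cm^2
For a bare sphere: B_g = pi/R, so R_c = pi / sqrt(B_m^2)
R_c = pi / sqrt(0.009083673) = 32.962 cm

32.962


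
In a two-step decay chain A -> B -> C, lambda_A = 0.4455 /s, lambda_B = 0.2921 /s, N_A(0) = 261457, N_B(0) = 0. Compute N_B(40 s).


N_B(t) = lambda_A * N_A0 / (lambda_B - lambda_A) * [exp(-lambda_A*t) - exp(-lambda_B*t)]
exp(-0.4455*40) = 1.823360e-08; exp(-0.2921*40) = 8.427588e-06
N_B = 0.4455 * 261457 / (0.2921 - 0.4455) * (1.823360e-08 - 8.427588e-06)
N_B = 6.3854

6.3854


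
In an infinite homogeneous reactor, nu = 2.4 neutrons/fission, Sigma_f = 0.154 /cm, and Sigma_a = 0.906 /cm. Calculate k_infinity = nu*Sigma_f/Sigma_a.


k_inf = nu * Sigma_f / Sigma_a
k_inf = 2.4 * 0.154 / 0.906
k_inf = 0.40795

0.40795


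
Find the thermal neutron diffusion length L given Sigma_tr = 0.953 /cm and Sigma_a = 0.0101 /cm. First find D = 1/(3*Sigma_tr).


D = 1 / (3 * Sigma_tr) = 1 / (3 * 0.953) = 0.3497726 cm
L = sqrt(D / Sigma_a)
L = sqrt(0.3497726 / 0.0101)
L = 5.8848 cm

5.8848


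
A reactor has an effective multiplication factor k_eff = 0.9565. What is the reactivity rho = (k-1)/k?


rho = (k_eff - 1) / k_eff
rho = (0.9565 - 1) / 0.9565
rho = -0.045478

-0.045478


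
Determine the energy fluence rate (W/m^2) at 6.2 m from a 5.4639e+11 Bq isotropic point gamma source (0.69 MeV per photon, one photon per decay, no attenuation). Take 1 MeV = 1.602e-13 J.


psi = A * E * 1.602e-13 / (4*pi*r^2)
psi = 5.4639e+11 * 0.69 * 1.602e-13 / (4*pi*6.2^2)
psi = 1.2503e-04 W/m^2

1.2503e-04


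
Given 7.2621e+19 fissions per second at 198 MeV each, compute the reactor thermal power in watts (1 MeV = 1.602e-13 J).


P = fission_rate * E_MeV * 1.602e-13
P = 7.2621e+19 * 198 * 1.602e-13
P = 2.3035e+09 W

2.3035e+09


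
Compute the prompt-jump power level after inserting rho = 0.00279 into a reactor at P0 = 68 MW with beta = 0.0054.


P1/P0 = beta / (beta - rho)
P1/P0 = 0.0054 / (0.0054 - 0.00279) = 2.068966
P1 = 68 * 2.068966 = 140.69 MW

140.69


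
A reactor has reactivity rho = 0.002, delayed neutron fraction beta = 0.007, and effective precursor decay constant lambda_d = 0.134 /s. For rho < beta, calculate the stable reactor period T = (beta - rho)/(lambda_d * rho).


T = (beta - rho) / (lambda_d * rho)
T = (0.007 - 0.002) / (0.134 * 0.002)
T = 18.657 s

18.657


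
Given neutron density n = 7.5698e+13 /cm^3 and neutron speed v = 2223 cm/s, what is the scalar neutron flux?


phi = n * v
phi = 7.5698e+13 * 2223
phi = 1.6828e+17 /cm^2/s

1.6828e+17


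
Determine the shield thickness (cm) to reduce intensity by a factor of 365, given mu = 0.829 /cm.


x = ln(factor) / mu
x = ln(365) / 0.829
x = 7.1169 cm

7.1169


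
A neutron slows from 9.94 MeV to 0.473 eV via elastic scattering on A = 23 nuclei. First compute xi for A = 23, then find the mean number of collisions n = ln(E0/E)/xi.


xi = 1 + (A-1)^2/(2A)*ln((A-1)/(A+1)) = 0.08448899 (for A = 23)
n = ln(E0/E) / xi
n = ln(9.94e6 / 0.473) / 0.08448899
n = ln(2.101480e+07) / 0.08448899 = 199.56

199.56


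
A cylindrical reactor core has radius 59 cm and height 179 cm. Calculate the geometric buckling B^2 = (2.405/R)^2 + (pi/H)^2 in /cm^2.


B^2 = (2.405/R)^2 + (pi/H)^2
B^2 = (2.405/59)^2 + (pi/179)^2
B^2 = 0.0019696 /cm^2

0.0019696


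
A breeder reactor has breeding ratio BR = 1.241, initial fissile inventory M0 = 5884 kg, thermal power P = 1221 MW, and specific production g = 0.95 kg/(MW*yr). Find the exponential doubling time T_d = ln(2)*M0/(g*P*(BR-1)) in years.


Breeding gain G = BR - 1 = 1.241 - 1 = 0.241
Fissile production rate = g * P * G = 0.95 * 1221 * 0.241 = 279.54795 kg/yr
T_d = ln(2) * M0 / (g * P * G)
T_d = ln(2) * 5884 / 279.54795 = 14.590 yr

14.590


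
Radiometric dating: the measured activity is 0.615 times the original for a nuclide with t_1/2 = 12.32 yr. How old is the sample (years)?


lambda = ln(2) / t_half = ln(2) / 12.32 = 0.05626195 /yr
t = -ln(A/A0) / lambda
t = -ln(0.615) / 0.05626195
t = 8.6405 yr

8.6405


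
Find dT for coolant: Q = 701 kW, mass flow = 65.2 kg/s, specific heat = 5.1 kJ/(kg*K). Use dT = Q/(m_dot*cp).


dT = Q / (m_dot * cp)
dT = 701 / (65.2 * 5.1)
dT = 2.1081 C

2.1081


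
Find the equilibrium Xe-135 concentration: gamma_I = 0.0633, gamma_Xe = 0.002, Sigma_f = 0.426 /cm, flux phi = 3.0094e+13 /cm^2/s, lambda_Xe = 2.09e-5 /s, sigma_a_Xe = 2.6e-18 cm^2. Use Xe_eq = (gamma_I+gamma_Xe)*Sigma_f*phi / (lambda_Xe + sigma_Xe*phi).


Xe_eq = (gamma_I + gamma_Xe) * Sigma_f * phi / (lambda_Xe + sigma_Xe * phi)
Numerator = (0.0633 + 0.002) * 0.426 * 3.0094e+13 = 8.371489e+11
Denominator = 2.09e-5 + 2.6e-18 * 3.0094e+13 = 9.914440e-05
Xe_eq = 8.371489e+11 / 9.914440e-05 = 8.4437e+15 /cm^3

8.4437e+15


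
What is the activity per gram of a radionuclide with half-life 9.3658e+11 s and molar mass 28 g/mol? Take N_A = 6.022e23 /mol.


lambda = ln(2) / t_half = ln(2) / 9.3658e+11 = 7.400833e-13 /s
SA = lambda * N_A / M
SA = 7.400833e-13 * 6.022e23 / 28
SA = 1.5917e+10 Bq/g

1.5917e+10


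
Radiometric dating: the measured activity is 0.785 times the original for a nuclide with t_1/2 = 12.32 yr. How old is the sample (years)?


lambda = ln(2) / t_half = ln(2) / 12.32 = 0.05626195 /yr
t = -ln(A/A0) / lambda
t = -ln(0.785) / 0.05626195
t = 4.3026 yr

4.3026


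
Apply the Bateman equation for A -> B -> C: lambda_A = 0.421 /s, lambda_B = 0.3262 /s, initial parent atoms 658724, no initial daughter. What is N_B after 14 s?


N_B(t) = lambda_A * N_A0 / (lambda_B - lambda_A) * [exp(-lambda_A*t) - exp(-lambda_B*t)]
exp(-0.421*14) = 0.002755931; exp(-0.3262*14) = 0.01039116
N_B = 0.421 * 658724 / (0.3262 - 0.421) * (0.002755931 - 0.01039116)
N_B = 22336

22336


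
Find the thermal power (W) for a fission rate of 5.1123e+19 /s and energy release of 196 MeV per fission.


P = fission_rate * E_MeV * 1.602e-13
P = 5.1123e+19 * 196 * 1.602e-13
P = 1.6052e+09 W

1.6052e+09


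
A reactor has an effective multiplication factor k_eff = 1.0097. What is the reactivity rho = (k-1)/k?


rho = (k_eff - 1) / k_eff
rho = (1.0097 - 1) / 1.0097
rho = 0.0096068

0.0096068


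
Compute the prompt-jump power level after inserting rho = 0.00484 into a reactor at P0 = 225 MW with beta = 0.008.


P1/P0 = beta / (beta - rho)
P1/P0 = 0.008 / (0.008 - 0.00484) = 2.531646
P1 = 225 * 2.531646 = 569.62 MW

569.62


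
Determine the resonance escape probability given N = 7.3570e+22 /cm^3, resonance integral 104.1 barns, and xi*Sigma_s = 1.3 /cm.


p = exp(-N * I * 1e-24 / (xi*Sigma_s))
p = exp(-7.3570e+22 * 104.1 * 1e-24 / 1.3)
p = 0.0027635

0.0027635


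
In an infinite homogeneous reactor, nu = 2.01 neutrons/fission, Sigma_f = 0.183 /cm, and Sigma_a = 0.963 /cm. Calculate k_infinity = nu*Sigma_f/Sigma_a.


k_inf = nu * Sigma_f / Sigma_a
k_inf = 2.01 * 0.183 / 0.963
k_inf = 0.38196

0.38196


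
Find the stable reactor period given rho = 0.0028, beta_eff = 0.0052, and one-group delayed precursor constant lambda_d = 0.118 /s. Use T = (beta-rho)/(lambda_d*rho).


T = (beta - rho) / (lambda_d * rho)
T = (0.0052 - 0.0028) / (0.118 * 0.0028)
T = 7.2639 s

7.2639


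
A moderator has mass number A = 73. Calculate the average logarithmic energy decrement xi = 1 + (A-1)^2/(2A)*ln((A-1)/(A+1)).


xi = 1 + (A-1)^2/(2A) * ln((A-1)/(A+1))
xi = 1 + (73-1)^2/(2*73) * ln((73-1)/(73 +1))
xi = 0.027149

0.027149


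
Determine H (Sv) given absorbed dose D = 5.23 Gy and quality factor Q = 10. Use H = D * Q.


H = D * Q
H = 5.23 * 10
H = 52.300 Sv

52.300


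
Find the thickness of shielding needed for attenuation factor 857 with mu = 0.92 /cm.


x = ln(factor) / mu
x = ln(857) / 0.92
x = 7.3407 cm

7.3407


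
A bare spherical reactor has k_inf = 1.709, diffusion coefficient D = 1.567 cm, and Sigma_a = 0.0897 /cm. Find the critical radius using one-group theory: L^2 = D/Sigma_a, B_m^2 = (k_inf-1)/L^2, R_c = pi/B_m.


L^2 = D / Sigma_a = 1.567 / 0.0897 = 17.46934 cm^2
B_m^2 = (k_inf - 1) / L^2 = (1.709 - 1) / 17.46934 = 0.04058539 /cm^2
For a bare sphere: B_g = pi/R, so R_c = pi / sqrt(B_m^2)
R_c = pi / sqrt(0.04058539) = 15.594 cm

15.594


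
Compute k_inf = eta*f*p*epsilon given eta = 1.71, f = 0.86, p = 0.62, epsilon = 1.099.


k_inf = eta * f * p * epsilon
k_inf = 1.71 * 0.86 * 0.62 * 1.099
k_inf = 1.0020

1.0020


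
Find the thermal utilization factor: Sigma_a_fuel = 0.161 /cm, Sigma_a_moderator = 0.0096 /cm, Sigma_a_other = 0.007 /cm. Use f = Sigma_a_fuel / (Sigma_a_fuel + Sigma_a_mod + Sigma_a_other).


f = Sigma_a_fuel / (Sigma_a_fuel + Sigma_a_mod + Sigma_a_other)
f = 0.161 / (0.161 + 0.0096 + 0.007)
f = 0.90653

0.90653


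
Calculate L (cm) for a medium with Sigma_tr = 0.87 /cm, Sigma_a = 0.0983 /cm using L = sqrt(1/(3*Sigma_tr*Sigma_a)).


D = 1 / (3 * Sigma_tr) = 1 / (3 * 0.87) = 0.3831418 cm
L = sqrt(D / Sigma_a)
L = sqrt(0.3831418 / 0.0983)
L = 1.9743 cm

1.9743


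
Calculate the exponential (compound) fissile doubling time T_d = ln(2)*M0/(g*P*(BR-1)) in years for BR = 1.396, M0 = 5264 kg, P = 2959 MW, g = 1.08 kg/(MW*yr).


Breeding gain G = BR - 1 = 1.396 - 1 = 0.396
Fissile production rate = g * P * G = 1.08 * 2959 * 0.396 = 1265.50512 kg/yr
T_d = ln(2) * M0 / (g * P * G)
T_d = ln(2) * 5264 / 1265.50512 = 2.8832 yr

2.8832


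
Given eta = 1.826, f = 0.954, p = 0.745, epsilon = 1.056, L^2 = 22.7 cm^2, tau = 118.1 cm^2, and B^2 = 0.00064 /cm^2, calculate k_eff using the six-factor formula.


k_inf = eta*f*p*eps = 1.826*0.954*0.745*1.056 = 1.370469
P_TNL = 1/(1 + L^2*B^2) = 1/(1 + 22.7*0.00064) = 0.9856800
P_FNL = exp(-B^2*tau) = exp(-0.00064*118.1) = 0.9272018
k_eff = k_inf * P_TNL * P_FNL = 1.370469 * 0.9856800 * 0.9272018
k_eff = 1.2525

1.2525


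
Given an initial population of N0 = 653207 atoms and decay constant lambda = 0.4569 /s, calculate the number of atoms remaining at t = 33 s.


N = N0 * exp(-lambda * t)
N = 653207 * exp(-0.4569 * 33)
N = 0.18488

0.18488


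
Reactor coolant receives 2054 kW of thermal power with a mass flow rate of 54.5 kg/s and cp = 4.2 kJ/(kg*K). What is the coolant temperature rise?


dT = Q / (m_dot * cp)
dT = 2054 / (54.5 * 4.2)
dT = 8.9734 C

8.9734


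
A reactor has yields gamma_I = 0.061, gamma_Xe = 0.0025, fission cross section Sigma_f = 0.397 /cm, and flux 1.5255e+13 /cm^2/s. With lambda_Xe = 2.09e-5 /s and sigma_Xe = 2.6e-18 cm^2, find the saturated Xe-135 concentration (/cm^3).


Xe_eq = (gamma_I + gamma_Xe) * Sigma_f * phi / (lambda_Xe + sigma_Xe * phi)
Numerator = (0.061 + 0.0025) * 0.397 * 1.5255e+13 = 3.845709e+11
Denominator = 2.09e-5 + 2.6e-18 * 1.5255e+13 = 6.056300e-05
Xe_eq = 3.845709e+11 / 6.056300e-05 = 6.3499e+15 /cm^3

6.3499e+15


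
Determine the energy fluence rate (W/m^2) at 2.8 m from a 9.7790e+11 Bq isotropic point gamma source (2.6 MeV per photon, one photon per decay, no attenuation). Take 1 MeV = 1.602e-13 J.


psi = A * E * 1.602e-13 / (4*pi*r^2)
psi = 9.7790e+11 * 2.6 * 1.602e-13 / (4*pi*2.8^2)
psi = 0.0041343 W/m^2

0.0041343
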